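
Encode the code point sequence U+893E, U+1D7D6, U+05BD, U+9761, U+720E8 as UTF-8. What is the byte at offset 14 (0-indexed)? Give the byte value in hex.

U+893E → 3-byte form E8 A4 BE at offsets 0–2.
U+1D7D6 → 4-byte form F0 9D 9F 96 at offsets 3–6.
U+05BD → 2-byte form D6 BD at offsets 7–8.
U+9761 → 3-byte form E9 9D A1 at offsets 9–11.
U+720E8 → 4-byte form F1 B2 83 A8 at offsets 12–15.
Offset 14 falls in char 5's range; it's byte 3 of F1 B2 83 A8 = 0x83.

0x83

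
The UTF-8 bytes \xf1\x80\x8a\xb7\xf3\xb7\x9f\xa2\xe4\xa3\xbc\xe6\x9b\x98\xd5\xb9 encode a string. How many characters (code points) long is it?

Byte at offset 0: 0xF1 = 11110001 → 4-byte char (#1). Advance 4.
Byte at offset 4: 0xF3 = 11110011 → 4-byte char (#2). Advance 4.
Byte at offset 8: 0xE4 = 11100100 → 3-byte char (#3). Advance 3.
Byte at offset 11: 0xE6 = 11100110 → 3-byte char (#4). Advance 3.
Byte at offset 14: 0xD5 = 11010101 → 2-byte char (#5). Advance 2.
Reached end at offset 16 after 5 code points.

5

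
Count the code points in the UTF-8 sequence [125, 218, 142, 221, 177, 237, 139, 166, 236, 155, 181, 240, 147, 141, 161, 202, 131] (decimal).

7

Byte at offset 0: 0x7D = 01111101 → 1-byte char (#1). Advance 1.
Byte at offset 1: 0xDA = 11011010 → 2-byte char (#2). Advance 2.
Byte at offset 3: 0xDD = 11011101 → 2-byte char (#3). Advance 2.
Byte at offset 5: 0xED = 11101101 → 3-byte char (#4). Advance 3.
Byte at offset 8: 0xEC = 11101100 → 3-byte char (#5). Advance 3.
Byte at offset 11: 0xF0 = 11110000 → 4-byte char (#6). Advance 4.
Byte at offset 15: 0xCA = 11001010 → 2-byte char (#7). Advance 2.
Reached end at offset 17 after 7 code points.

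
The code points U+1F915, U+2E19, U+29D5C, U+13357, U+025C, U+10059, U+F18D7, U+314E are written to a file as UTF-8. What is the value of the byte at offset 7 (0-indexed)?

0xF0

U+1F915 → 4-byte form F0 9F A4 95 at offsets 0–3.
U+2E19 → 3-byte form E2 B8 99 at offsets 4–6.
U+29D5C → 4-byte form F0 A9 B5 9C at offsets 7–10.
Offset 7 falls in char 3's range; it's byte 1 of F0 A9 B5 9C = 0xF0.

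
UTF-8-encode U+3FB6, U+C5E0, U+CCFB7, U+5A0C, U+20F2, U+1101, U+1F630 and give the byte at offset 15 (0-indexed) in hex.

U+3FB6 → 3-byte form E3 BE B6 at offsets 0–2.
U+C5E0 → 3-byte form EC 97 A0 at offsets 3–5.
U+CCFB7 → 4-byte form F3 8C BE B7 at offsets 6–9.
U+5A0C → 3-byte form E5 A8 8C at offsets 10–12.
U+20F2 → 3-byte form E2 83 B2 at offsets 13–15.
Offset 15 falls in char 5's range; it's byte 3 of E2 83 B2 = 0xB2.

0xB2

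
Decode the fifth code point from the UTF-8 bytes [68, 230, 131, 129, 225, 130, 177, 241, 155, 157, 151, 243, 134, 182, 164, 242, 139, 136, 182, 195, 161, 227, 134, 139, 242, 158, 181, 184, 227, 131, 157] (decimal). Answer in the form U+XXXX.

U+C6DA4

Offset 0: leading byte 0x44 = 01000100 → 1-byte char #1 = 44.
Offset 1: leading byte 0xE6 = 11100110 → 3-byte char #2 = E6 83 81.
Offset 4: leading byte 0xE1 = 11100001 → 3-byte char #3 = E1 82 B1.
Offset 7: leading byte 0xF1 = 11110001 → 4-byte char #4 = F1 9B 9D 97.
Offset 11: leading byte 0xF3 = 11110011 → 4-byte char #5 = F3 86 B6 A4.
Leading byte 0xF3 = 11110011 matches 11110xxx → 4-byte sequence.
Byte 1: 0xF3 = 11110011, payload 011 (3 bits).
Byte 2: 0x86 = 10000110 (10xxxxxx ✓), payload 000110.
Byte 3: 0xB6 = 10110110 (10xxxxxx ✓), payload 110110.
Byte 4: 0xA4 = 10100100 (10xxxxxx ✓), payload 100100.
Concatenate: 011000110110110100100 = 0xC6DA4 (21 bits → U+C6DA4).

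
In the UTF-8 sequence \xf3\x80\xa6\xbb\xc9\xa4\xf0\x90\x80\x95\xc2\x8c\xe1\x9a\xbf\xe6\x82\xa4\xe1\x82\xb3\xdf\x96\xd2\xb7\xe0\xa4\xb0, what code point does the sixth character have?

U+60A4

Offset 0: leading byte 0xF3 = 11110011 → 4-byte char #1 = F3 80 A6 BB.
Offset 4: leading byte 0xC9 = 11001001 → 2-byte char #2 = C9 A4.
Offset 6: leading byte 0xF0 = 11110000 → 4-byte char #3 = F0 90 80 95.
Offset 10: leading byte 0xC2 = 11000010 → 2-byte char #4 = C2 8C.
Offset 12: leading byte 0xE1 = 11100001 → 3-byte char #5 = E1 9A BF.
Offset 15: leading byte 0xE6 = 11100110 → 3-byte char #6 = E6 82 A4.
Leading byte 0xE6 = 11100110 matches 1110xxxx → 3-byte sequence.
Byte 1: 0xE6 = 11100110, payload 0110 (4 bits).
Byte 2: 0x82 = 10000010 (10xxxxxx ✓), payload 000010.
Byte 3: 0xA4 = 10100100 (10xxxxxx ✓), payload 100100.
Concatenate: 0110000010100100 = 0x60A4 (16 bits → U+60A4).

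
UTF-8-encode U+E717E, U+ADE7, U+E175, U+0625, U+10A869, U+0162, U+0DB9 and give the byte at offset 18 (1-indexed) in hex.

0xA2

1-indexed offset 18 is 0-indexed offset 17.
U+E717E → 4-byte form F3 A7 85 BE at offsets 0–3.
U+ADE7 → 3-byte form EA B7 A7 at offsets 4–6.
U+E175 → 3-byte form EE 85 B5 at offsets 7–9.
U+0625 → 2-byte form D8 A5 at offsets 10–11.
U+10A869 → 4-byte form F4 8A A1 A9 at offsets 12–15.
U+0162 → 2-byte form C5 A2 at offsets 16–17.
Offset 17 falls in char 6's range; it's byte 2 of C5 A2 = 0xA2.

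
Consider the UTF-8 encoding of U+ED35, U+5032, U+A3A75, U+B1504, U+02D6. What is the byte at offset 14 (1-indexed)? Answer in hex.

1-indexed offset 14 is 0-indexed offset 13.
U+ED35 → 3-byte form EE B4 B5 at offsets 0–2.
U+5032 → 3-byte form E5 80 B2 at offsets 3–5.
U+A3A75 → 4-byte form F2 A3 A9 B5 at offsets 6–9.
U+B1504 → 4-byte form F2 B1 94 84 at offsets 10–13.
Offset 13 falls in char 4's range; it's byte 4 of F2 B1 94 84 = 0x84.

0x84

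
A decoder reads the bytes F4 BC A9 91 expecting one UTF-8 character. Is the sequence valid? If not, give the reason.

invalid (encodes a value above U+10FFFF)

Leading byte 0xF4 = 11110100 → 4-byte form.
Payload = 0x13CA51, which exceeds U+10FFFF, the maximum Unicode code point. (Leading bytes F5–FF, or F4 followed by ≥ 0x90, are invalid.)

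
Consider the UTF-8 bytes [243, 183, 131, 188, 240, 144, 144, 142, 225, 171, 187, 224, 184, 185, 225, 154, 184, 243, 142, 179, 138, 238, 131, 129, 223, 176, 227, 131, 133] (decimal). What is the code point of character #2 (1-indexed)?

Offset 0: leading byte 0xF3 = 11110011 → 4-byte char #1 = F3 B7 83 BC.
Offset 4: leading byte 0xF0 = 11110000 → 4-byte char #2 = F0 90 90 8E.
Leading byte 0xF0 = 11110000 matches 11110xxx → 4-byte sequence.
Byte 1: 0xF0 = 11110000, payload 000 (3 bits).
Byte 2: 0x90 = 10010000 (10xxxxxx ✓), payload 010000.
Byte 3: 0x90 = 10010000 (10xxxxxx ✓), payload 010000.
Byte 4: 0x8E = 10001110 (10xxxxxx ✓), payload 001110.
Concatenate: 000010000010000001110 = 0x1040E (21 bits → U+1040E).

U+1040E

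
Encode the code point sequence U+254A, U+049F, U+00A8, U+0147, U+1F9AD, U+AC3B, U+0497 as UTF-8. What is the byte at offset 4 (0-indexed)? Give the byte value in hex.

0x9F

U+254A → 3-byte form E2 95 8A at offsets 0–2.
U+049F → 2-byte form D2 9F at offsets 3–4.
Offset 4 falls in char 2's range; it's byte 2 of D2 9F = 0x9F.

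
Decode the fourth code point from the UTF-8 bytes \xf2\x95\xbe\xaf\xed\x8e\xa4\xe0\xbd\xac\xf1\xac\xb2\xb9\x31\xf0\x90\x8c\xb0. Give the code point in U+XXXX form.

Offset 0: leading byte 0xF2 = 11110010 → 4-byte char #1 = F2 95 BE AF.
Offset 4: leading byte 0xED = 11101101 → 3-byte char #2 = ED 8E A4.
Offset 7: leading byte 0xE0 = 11100000 → 3-byte char #3 = E0 BD AC.
Offset 10: leading byte 0xF1 = 11110001 → 4-byte char #4 = F1 AC B2 B9.
Leading byte 0xF1 = 11110001 matches 11110xxx → 4-byte sequence.
Byte 1: 0xF1 = 11110001, payload 001 (3 bits).
Byte 2: 0xAC = 10101100 (10xxxxxx ✓), payload 101100.
Byte 3: 0xB2 = 10110010 (10xxxxxx ✓), payload 110010.
Byte 4: 0xB9 = 10111001 (10xxxxxx ✓), payload 111001.
Concatenate: 001101100110010111001 = 0x6CCB9 (21 bits → U+6CCB9).

U+6CCB9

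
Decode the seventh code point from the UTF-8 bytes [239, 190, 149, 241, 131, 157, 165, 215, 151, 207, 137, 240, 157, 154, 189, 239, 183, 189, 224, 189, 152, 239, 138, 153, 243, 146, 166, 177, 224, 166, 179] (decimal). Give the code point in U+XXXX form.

Offset 0: leading byte 0xEF = 11101111 → 3-byte char #1 = EF BE 95.
Offset 3: leading byte 0xF1 = 11110001 → 4-byte char #2 = F1 83 9D A5.
Offset 7: leading byte 0xD7 = 11010111 → 2-byte char #3 = D7 97.
Offset 9: leading byte 0xCF = 11001111 → 2-byte char #4 = CF 89.
Offset 11: leading byte 0xF0 = 11110000 → 4-byte char #5 = F0 9D 9A BD.
Offset 15: leading byte 0xEF = 11101111 → 3-byte char #6 = EF B7 BD.
Offset 18: leading byte 0xE0 = 11100000 → 3-byte char #7 = E0 BD 98.
Leading byte 0xE0 = 11100000 matches 1110xxxx → 3-byte sequence.
Byte 1: 0xE0 = 11100000, payload 0000 (4 bits).
Byte 2: 0xBD = 10111101 (10xxxxxx ✓), payload 111101.
Byte 3: 0x98 = 10011000 (10xxxxxx ✓), payload 011000.
Concatenate: 0000111101011000 = 0xF58 (16 bits → U+0F58).

U+0F58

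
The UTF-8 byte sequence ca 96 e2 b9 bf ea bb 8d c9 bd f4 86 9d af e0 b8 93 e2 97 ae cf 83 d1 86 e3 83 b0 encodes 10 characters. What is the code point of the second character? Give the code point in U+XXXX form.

Offset 0: leading byte 0xCA = 11001010 → 2-byte char #1 = CA 96.
Offset 2: leading byte 0xE2 = 11100010 → 3-byte char #2 = E2 B9 BF.
Leading byte 0xE2 = 11100010 matches 1110xxxx → 3-byte sequence.
Byte 1: 0xE2 = 11100010, payload 0010 (4 bits).
Byte 2: 0xB9 = 10111001 (10xxxxxx ✓), payload 111001.
Byte 3: 0xBF = 10111111 (10xxxxxx ✓), payload 111111.
Concatenate: 0010111001111111 = 0x2E7F (16 bits → U+2E7F).

U+2E7F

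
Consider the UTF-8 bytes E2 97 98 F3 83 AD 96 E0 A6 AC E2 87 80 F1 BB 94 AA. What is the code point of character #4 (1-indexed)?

U+21C0

Offset 0: leading byte 0xE2 = 11100010 → 3-byte char #1 = E2 97 98.
Offset 3: leading byte 0xF3 = 11110011 → 4-byte char #2 = F3 83 AD 96.
Offset 7: leading byte 0xE0 = 11100000 → 3-byte char #3 = E0 A6 AC.
Offset 10: leading byte 0xE2 = 11100010 → 3-byte char #4 = E2 87 80.
Leading byte 0xE2 = 11100010 matches 1110xxxx → 3-byte sequence.
Byte 1: 0xE2 = 11100010, payload 0010 (4 bits).
Byte 2: 0x87 = 10000111 (10xxxxxx ✓), payload 000111.
Byte 3: 0x80 = 10000000 (10xxxxxx ✓), payload 000000.
Concatenate: 0010000111000000 = 0x21C0 (16 bits → U+21C0).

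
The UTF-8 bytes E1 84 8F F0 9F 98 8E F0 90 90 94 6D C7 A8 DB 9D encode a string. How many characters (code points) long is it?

Byte at offset 0: 0xE1 = 11100001 → 3-byte char (#1). Advance 3.
Byte at offset 3: 0xF0 = 11110000 → 4-byte char (#2). Advance 4.
Byte at offset 7: 0xF0 = 11110000 → 4-byte char (#3). Advance 4.
Byte at offset 11: 0x6D = 01101101 → 1-byte char (#4). Advance 1.
Byte at offset 12: 0xC7 = 11000111 → 2-byte char (#5). Advance 2.
Byte at offset 14: 0xDB = 11011011 → 2-byte char (#6). Advance 2.
Reached end at offset 16 after 6 code points.

6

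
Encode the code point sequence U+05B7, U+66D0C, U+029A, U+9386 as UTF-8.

U+05B7: 2-byte form → D6 B7.
U+66D0C: 4-byte form → F1 A6 B4 8C.
U+029A: 2-byte form → CA 9A.
U+9386: 3-byte form → E9 8E 86.
Concatenated (11 bytes): D6 B7 F1 A6 B4 8C CA 9A E9 8E 86.

D6 B7 F1 A6 B4 8C CA 9A E9 8E 86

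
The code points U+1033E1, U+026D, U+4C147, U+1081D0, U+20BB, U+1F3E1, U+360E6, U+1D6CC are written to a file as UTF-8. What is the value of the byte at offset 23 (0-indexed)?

U+1033E1 → 4-byte form F4 83 8F A1 at offsets 0–3.
U+026D → 2-byte form C9 AD at offsets 4–5.
U+4C147 → 4-byte form F1 8C 85 87 at offsets 6–9.
U+1081D0 → 4-byte form F4 88 87 90 at offsets 10–13.
U+20BB → 3-byte form E2 82 BB at offsets 14–16.
U+1F3E1 → 4-byte form F0 9F 8F A1 at offsets 17–20.
U+360E6 → 4-byte form F0 B6 83 A6 at offsets 21–24.
Offset 23 falls in char 7's range; it's byte 3 of F0 B6 83 A6 = 0x83.

0x83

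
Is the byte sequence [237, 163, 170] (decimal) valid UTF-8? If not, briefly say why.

Structurally a 3-byte sequence; payload = 0xD8EA.
But 0xD8EA is in U+D800–U+DFFF, the surrogate range. Surrogates are not Unicode scalar values and are forbidden in UTF-8.

invalid (encodes a surrogate (U+D800–U+DFFF))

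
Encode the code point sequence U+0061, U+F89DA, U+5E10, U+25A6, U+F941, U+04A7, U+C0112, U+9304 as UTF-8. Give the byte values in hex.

61 F3 B8 A7 9A E5 B8 90 E2 96 A6 EF A5 81 D2 A7 F3 80 84 92 E9 8C 84

U+0061: 1-byte form → 61.
U+F89DA: 4-byte form → F3 B8 A7 9A.
U+5E10: 3-byte form → E5 B8 90.
U+25A6: 3-byte form → E2 96 A6.
U+F941: 3-byte form → EF A5 81.
U+04A7: 2-byte form → D2 A7.
U+C0112: 4-byte form → F3 80 84 92.
U+9304: 3-byte form → E9 8C 84.
Concatenated (23 bytes): 61 F3 B8 A7 9A E5 B8 90 E2 96 A6 EF A5 81 D2 A7 F3 80 84 92 E9 8C 84.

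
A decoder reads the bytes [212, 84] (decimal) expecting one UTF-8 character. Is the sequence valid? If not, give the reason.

Leading byte 0xD4 = 11010100 → 2-byte form.
Byte 2 is 0x54 = 01010100, which is not 10xxxxxx — expected a continuation byte.

invalid (non-continuation byte where continuation expected)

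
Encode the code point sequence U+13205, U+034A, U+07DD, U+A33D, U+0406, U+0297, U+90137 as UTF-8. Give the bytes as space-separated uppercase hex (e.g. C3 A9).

U+13205: 4-byte form → F0 93 88 85.
U+034A: 2-byte form → CD 8A.
U+07DD: 2-byte form → DF 9D.
U+A33D: 3-byte form → EA 8C BD.
U+0406: 2-byte form → D0 86.
U+0297: 2-byte form → CA 97.
U+90137: 4-byte form → F2 90 84 B7.
Concatenated (19 bytes): F0 93 88 85 CD 8A DF 9D EA 8C BD D0 86 CA 97 F2 90 84 B7.

F0 93 88 85 CD 8A DF 9D EA 8C BD D0 86 CA 97 F2 90 84 B7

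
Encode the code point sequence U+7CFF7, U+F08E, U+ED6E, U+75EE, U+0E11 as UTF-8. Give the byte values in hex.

F1 BC BF B7 EF 82 8E EE B5 AE E7 97 AE E0 B8 91

U+7CFF7: 4-byte form → F1 BC BF B7.
U+F08E: 3-byte form → EF 82 8E.
U+ED6E: 3-byte form → EE B5 AE.
U+75EE: 3-byte form → E7 97 AE.
U+0E11: 3-byte form → E0 B8 91.
Concatenated (16 bytes): F1 BC BF B7 EF 82 8E EE B5 AE E7 97 AE E0 B8 91.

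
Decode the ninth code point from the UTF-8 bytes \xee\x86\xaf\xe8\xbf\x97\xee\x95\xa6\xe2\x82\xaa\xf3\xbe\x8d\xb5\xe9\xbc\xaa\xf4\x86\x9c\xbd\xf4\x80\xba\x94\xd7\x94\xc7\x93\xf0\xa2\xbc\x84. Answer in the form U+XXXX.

U+05D4

Offset 0: leading byte 0xEE = 11101110 → 3-byte char #1 = EE 86 AF.
Offset 3: leading byte 0xE8 = 11101000 → 3-byte char #2 = E8 BF 97.
Offset 6: leading byte 0xEE = 11101110 → 3-byte char #3 = EE 95 A6.
Offset 9: leading byte 0xE2 = 11100010 → 3-byte char #4 = E2 82 AA.
Offset 12: leading byte 0xF3 = 11110011 → 4-byte char #5 = F3 BE 8D B5.
Offset 16: leading byte 0xE9 = 11101001 → 3-byte char #6 = E9 BC AA.
Offset 19: leading byte 0xF4 = 11110100 → 4-byte char #7 = F4 86 9C BD.
Offset 23: leading byte 0xF4 = 11110100 → 4-byte char #8 = F4 80 BA 94.
Offset 27: leading byte 0xD7 = 11010111 → 2-byte char #9 = D7 94.
Leading byte 0xD7 = 11010111 matches 110xxxxx → 2-byte sequence.
Byte 1: 0xD7 = 11010111, payload 10111 (5 bits).
Byte 2: 0x94 = 10010100 (10xxxxxx ✓), payload 010100.
Concatenate: 10111010100 = 0x5D4 (11 bits → U+05D4).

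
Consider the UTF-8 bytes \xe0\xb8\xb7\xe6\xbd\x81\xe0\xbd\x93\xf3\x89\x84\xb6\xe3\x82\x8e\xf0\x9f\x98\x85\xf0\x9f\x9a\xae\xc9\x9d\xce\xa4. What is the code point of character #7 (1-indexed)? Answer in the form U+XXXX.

U+1F6AE

Offset 0: leading byte 0xE0 = 11100000 → 3-byte char #1 = E0 B8 B7.
Offset 3: leading byte 0xE6 = 11100110 → 3-byte char #2 = E6 BD 81.
Offset 6: leading byte 0xE0 = 11100000 → 3-byte char #3 = E0 BD 93.
Offset 9: leading byte 0xF3 = 11110011 → 4-byte char #4 = F3 89 84 B6.
Offset 13: leading byte 0xE3 = 11100011 → 3-byte char #5 = E3 82 8E.
Offset 16: leading byte 0xF0 = 11110000 → 4-byte char #6 = F0 9F 98 85.
Offset 20: leading byte 0xF0 = 11110000 → 4-byte char #7 = F0 9F 9A AE.
Leading byte 0xF0 = 11110000 matches 11110xxx → 4-byte sequence.
Byte 1: 0xF0 = 11110000, payload 000 (3 bits).
Byte 2: 0x9F = 10011111 (10xxxxxx ✓), payload 011111.
Byte 3: 0x9A = 10011010 (10xxxxxx ✓), payload 011010.
Byte 4: 0xAE = 10101110 (10xxxxxx ✓), payload 101110.
Concatenate: 000011111011010101110 = 0x1F6AE (21 bits → U+1F6AE).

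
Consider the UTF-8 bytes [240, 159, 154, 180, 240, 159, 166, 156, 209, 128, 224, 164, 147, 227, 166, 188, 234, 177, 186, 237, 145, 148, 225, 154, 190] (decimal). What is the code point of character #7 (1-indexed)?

Offset 0: leading byte 0xF0 = 11110000 → 4-byte char #1 = F0 9F 9A B4.
Offset 4: leading byte 0xF0 = 11110000 → 4-byte char #2 = F0 9F A6 9C.
Offset 8: leading byte 0xD1 = 11010001 → 2-byte char #3 = D1 80.
Offset 10: leading byte 0xE0 = 11100000 → 3-byte char #4 = E0 A4 93.
Offset 13: leading byte 0xE3 = 11100011 → 3-byte char #5 = E3 A6 BC.
Offset 16: leading byte 0xEA = 11101010 → 3-byte char #6 = EA B1 BA.
Offset 19: leading byte 0xED = 11101101 → 3-byte char #7 = ED 91 94.
Leading byte 0xED = 11101101 matches 1110xxxx → 3-byte sequence.
Byte 1: 0xED = 11101101, payload 1101 (4 bits).
Byte 2: 0x91 = 10010001 (10xxxxxx ✓), payload 010001.
Byte 3: 0x94 = 10010100 (10xxxxxx ✓), payload 010100.
Concatenate: 1101010001010100 = 0xD454 (16 bits → U+D454).

U+D454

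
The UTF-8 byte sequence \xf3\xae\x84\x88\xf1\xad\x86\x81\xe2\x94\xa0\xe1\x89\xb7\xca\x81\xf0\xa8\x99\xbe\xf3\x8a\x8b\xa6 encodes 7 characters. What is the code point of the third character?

Offset 0: leading byte 0xF3 = 11110011 → 4-byte char #1 = F3 AE 84 88.
Offset 4: leading byte 0xF1 = 11110001 → 4-byte char #2 = F1 AD 86 81.
Offset 8: leading byte 0xE2 = 11100010 → 3-byte char #3 = E2 94 A0.
Leading byte 0xE2 = 11100010 matches 1110xxxx → 3-byte sequence.
Byte 1: 0xE2 = 11100010, payload 0010 (4 bits).
Byte 2: 0x94 = 10010100 (10xxxxxx ✓), payload 010100.
Byte 3: 0xA0 = 10100000 (10xxxxxx ✓), payload 100000.
Concatenate: 0010010100100000 = 0x2520 (16 bits → U+2520).

U+2520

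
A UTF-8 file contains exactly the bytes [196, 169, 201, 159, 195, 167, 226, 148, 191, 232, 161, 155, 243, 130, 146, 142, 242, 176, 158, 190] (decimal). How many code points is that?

7

Byte at offset 0: 0xC4 = 11000100 → 2-byte char (#1). Advance 2.
Byte at offset 2: 0xC9 = 11001001 → 2-byte char (#2). Advance 2.
Byte at offset 4: 0xC3 = 11000011 → 2-byte char (#3). Advance 2.
Byte at offset 6: 0xE2 = 11100010 → 3-byte char (#4). Advance 3.
Byte at offset 9: 0xE8 = 11101000 → 3-byte char (#5). Advance 3.
Byte at offset 12: 0xF3 = 11110011 → 4-byte char (#6). Advance 4.
Byte at offset 16: 0xF2 = 11110010 → 4-byte char (#7). Advance 4.
Reached end at offset 20 after 7 code points.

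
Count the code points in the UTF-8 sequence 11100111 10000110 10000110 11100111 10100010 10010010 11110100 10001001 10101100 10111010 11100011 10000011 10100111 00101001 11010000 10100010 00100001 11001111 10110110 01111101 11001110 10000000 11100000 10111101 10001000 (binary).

11

Byte at offset 0: 0xE7 = 11100111 → 3-byte char (#1). Advance 3.
Byte at offset 3: 0xE7 = 11100111 → 3-byte char (#2). Advance 3.
Byte at offset 6: 0xF4 = 11110100 → 4-byte char (#3). Advance 4.
Byte at offset 10: 0xE3 = 11100011 → 3-byte char (#4). Advance 3.
Byte at offset 13: 0x29 = 00101001 → 1-byte char (#5). Advance 1.
Byte at offset 14: 0xD0 = 11010000 → 2-byte char (#6). Advance 2.
Byte at offset 16: 0x21 = 00100001 → 1-byte char (#7). Advance 1.
Byte at offset 17: 0xCF = 11001111 → 2-byte char (#8). Advance 2.
Byte at offset 19: 0x7D = 01111101 → 1-byte char (#9). Advance 1.
Byte at offset 20: 0xCE = 11001110 → 2-byte char (#10). Advance 2.
Byte at offset 22: 0xE0 = 11100000 → 3-byte char (#11). Advance 3.
Reached end at offset 25 after 11 code points.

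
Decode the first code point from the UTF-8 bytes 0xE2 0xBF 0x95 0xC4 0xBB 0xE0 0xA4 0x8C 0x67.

Offset 0: leading byte 0xE2 = 11100010 → 3-byte char #1 = E2 BF 95.
Leading byte 0xE2 = 11100010 matches 1110xxxx → 3-byte sequence.
Byte 1: 0xE2 = 11100010, payload 0010 (4 bits).
Byte 2: 0xBF = 10111111 (10xxxxxx ✓), payload 111111.
Byte 3: 0x95 = 10010101 (10xxxxxx ✓), payload 010101.
Concatenate: 0010111111010101 = 0x2FD5 (16 bits → U+2FD5).

U+2FD5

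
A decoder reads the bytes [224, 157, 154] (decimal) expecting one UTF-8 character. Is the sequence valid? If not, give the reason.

Leading byte 0xE0 = 11100000 → 3-byte form.
Continuation bytes all match 10xxxxxx. Payload decodes to 0x75A.
But 0x75A < 0x800, the minimum for a 3-byte sequence — this is an overlong encoding.

invalid (overlong encoding)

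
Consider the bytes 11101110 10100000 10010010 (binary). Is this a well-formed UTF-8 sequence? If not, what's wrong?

valid

Leading byte 0xEE = 11101110 → 3-byte form.
Continuation bytes 0xA0=10100000, 0x92=10010010 all match 10xxxxxx.
Decoded value 0xE812 is ≥ 0x800 (shortest form) and not a surrogate.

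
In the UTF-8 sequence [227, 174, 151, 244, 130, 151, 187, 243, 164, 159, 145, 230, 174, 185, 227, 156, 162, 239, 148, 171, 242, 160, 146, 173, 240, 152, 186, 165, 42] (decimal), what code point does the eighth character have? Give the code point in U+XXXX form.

U+18EA5

Offset 0: leading byte 0xE3 = 11100011 → 3-byte char #1 = E3 AE 97.
Offset 3: leading byte 0xF4 = 11110100 → 4-byte char #2 = F4 82 97 BB.
Offset 7: leading byte 0xF3 = 11110011 → 4-byte char #3 = F3 A4 9F 91.
Offset 11: leading byte 0xE6 = 11100110 → 3-byte char #4 = E6 AE B9.
Offset 14: leading byte 0xE3 = 11100011 → 3-byte char #5 = E3 9C A2.
Offset 17: leading byte 0xEF = 11101111 → 3-byte char #6 = EF 94 AB.
Offset 20: leading byte 0xF2 = 11110010 → 4-byte char #7 = F2 A0 92 AD.
Offset 24: leading byte 0xF0 = 11110000 → 4-byte char #8 = F0 98 BA A5.
Leading byte 0xF0 = 11110000 matches 11110xxx → 4-byte sequence.
Byte 1: 0xF0 = 11110000, payload 000 (3 bits).
Byte 2: 0x98 = 10011000 (10xxxxxx ✓), payload 011000.
Byte 3: 0xBA = 10111010 (10xxxxxx ✓), payload 111010.
Byte 4: 0xA5 = 10100101 (10xxxxxx ✓), payload 100101.
Concatenate: 000011000111010100101 = 0x18EA5 (21 bits → U+18EA5).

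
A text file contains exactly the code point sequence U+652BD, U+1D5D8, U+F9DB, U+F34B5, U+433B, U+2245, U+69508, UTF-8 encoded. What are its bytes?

U+652BD: 4-byte form → F1 A5 8A BD.
U+1D5D8: 4-byte form → F0 9D 97 98.
U+F9DB: 3-byte form → EF A7 9B.
U+F34B5: 4-byte form → F3 B3 92 B5.
U+433B: 3-byte form → E4 8C BB.
U+2245: 3-byte form → E2 89 85.
U+69508: 4-byte form → F1 A9 94 88.
Concatenated (25 bytes): F1 A5 8A BD F0 9D 97 98 EF A7 9B F3 B3 92 B5 E4 8C BB E2 89 85 F1 A9 94 88.

F1 A5 8A BD F0 9D 97 98 EF A7 9B F3 B3 92 B5 E4 8C BB E2 89 85 F1 A9 94 88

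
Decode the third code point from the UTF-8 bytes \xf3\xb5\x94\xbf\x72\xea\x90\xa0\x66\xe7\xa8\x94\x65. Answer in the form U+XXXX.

Offset 0: leading byte 0xF3 = 11110011 → 4-byte char #1 = F3 B5 94 BF.
Offset 4: leading byte 0x72 = 01110010 → 1-byte char #2 = 72.
Offset 5: leading byte 0xEA = 11101010 → 3-byte char #3 = EA 90 A0.
Leading byte 0xEA = 11101010 matches 1110xxxx → 3-byte sequence.
Byte 1: 0xEA = 11101010, payload 1010 (4 bits).
Byte 2: 0x90 = 10010000 (10xxxxxx ✓), payload 010000.
Byte 3: 0xA0 = 10100000 (10xxxxxx ✓), payload 100000.
Concatenate: 1010010000100000 = 0xA420 (16 bits → U+A420).

U+A420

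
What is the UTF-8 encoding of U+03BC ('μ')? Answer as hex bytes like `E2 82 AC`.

CE BC

U+03BC = 0x3BC = 956 decimal. In range U+0080–U+07FF → 2-byte form: 110xxxxx 10xxxxxx.
Binary (11 bits): 01110111100.
Split 5+6: 01110 | 111100.
Byte 1: 11001110 = 0xCE.
Byte 2: 10111100 = 0xBC.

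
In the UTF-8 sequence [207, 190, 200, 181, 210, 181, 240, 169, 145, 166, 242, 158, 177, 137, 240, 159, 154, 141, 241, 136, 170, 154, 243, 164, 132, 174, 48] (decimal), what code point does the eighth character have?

Offset 0: leading byte 0xCF = 11001111 → 2-byte char #1 = CF BE.
Offset 2: leading byte 0xC8 = 11001000 → 2-byte char #2 = C8 B5.
Offset 4: leading byte 0xD2 = 11010010 → 2-byte char #3 = D2 B5.
Offset 6: leading byte 0xF0 = 11110000 → 4-byte char #4 = F0 A9 91 A6.
Offset 10: leading byte 0xF2 = 11110010 → 4-byte char #5 = F2 9E B1 89.
Offset 14: leading byte 0xF0 = 11110000 → 4-byte char #6 = F0 9F 9A 8D.
Offset 18: leading byte 0xF1 = 11110001 → 4-byte char #7 = F1 88 AA 9A.
Offset 22: leading byte 0xF3 = 11110011 → 4-byte char #8 = F3 A4 84 AE.
Leading byte 0xF3 = 11110011 matches 11110xxx → 4-byte sequence.
Byte 1: 0xF3 = 11110011, payload 011 (3 bits).
Byte 2: 0xA4 = 10100100 (10xxxxxx ✓), payload 100100.
Byte 3: 0x84 = 10000100 (10xxxxxx ✓), payload 000100.
Byte 4: 0xAE = 10101110 (10xxxxxx ✓), payload 101110.
Concatenate: 011100100000100101110 = 0xE412E (21 bits → U+E412E).

U+E412E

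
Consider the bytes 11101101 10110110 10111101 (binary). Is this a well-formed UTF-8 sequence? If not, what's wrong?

invalid (encodes a surrogate (U+D800–U+DFFF))

Structurally a 3-byte sequence; payload = 0xDDBD.
But 0xDDBD is in U+D800–U+DFFF, the surrogate range. Surrogates are not Unicode scalar values and are forbidden in UTF-8.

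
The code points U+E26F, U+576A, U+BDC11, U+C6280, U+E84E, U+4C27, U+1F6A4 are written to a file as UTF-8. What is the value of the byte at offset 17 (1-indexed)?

0x8E

1-indexed offset 17 is 0-indexed offset 16.
U+E26F → 3-byte form EE 89 AF at offsets 0–2.
U+576A → 3-byte form E5 9D AA at offsets 3–5.
U+BDC11 → 4-byte form F2 BD B0 91 at offsets 6–9.
U+C6280 → 4-byte form F3 86 8A 80 at offsets 10–13.
U+E84E → 3-byte form EE A1 8E at offsets 14–16.
Offset 16 falls in char 5's range; it's byte 3 of EE A1 8E = 0x8E.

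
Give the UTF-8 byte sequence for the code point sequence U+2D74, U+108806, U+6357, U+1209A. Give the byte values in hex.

U+2D74: 3-byte form → E2 B5 B4.
U+108806: 4-byte form → F4 88 A0 86.
U+6357: 3-byte form → E6 8D 97.
U+1209A: 4-byte form → F0 92 82 9A.
Concatenated (14 bytes): E2 B5 B4 F4 88 A0 86 E6 8D 97 F0 92 82 9A.

E2 B5 B4 F4 88 A0 86 E6 8D 97 F0 92 82 9A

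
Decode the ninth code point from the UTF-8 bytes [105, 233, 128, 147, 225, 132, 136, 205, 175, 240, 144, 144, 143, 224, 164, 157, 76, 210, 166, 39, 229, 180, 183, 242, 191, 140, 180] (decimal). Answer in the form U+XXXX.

U+0027

Offset 0: leading byte 0x69 = 01101001 → 1-byte char #1 = 69.
Offset 1: leading byte 0xE9 = 11101001 → 3-byte char #2 = E9 80 93.
Offset 4: leading byte 0xE1 = 11100001 → 3-byte char #3 = E1 84 88.
Offset 7: leading byte 0xCD = 11001101 → 2-byte char #4 = CD AF.
Offset 9: leading byte 0xF0 = 11110000 → 4-byte char #5 = F0 90 90 8F.
Offset 13: leading byte 0xE0 = 11100000 → 3-byte char #6 = E0 A4 9D.
Offset 16: leading byte 0x4C = 01001100 → 1-byte char #7 = 4C.
Offset 17: leading byte 0xD2 = 11010010 → 2-byte char #8 = D2 A6.
Offset 19: leading byte 0x27 = 00100111 → 1-byte char #9 = 27.
Leading byte 0x27 = 00100111 matches 0xxxxxxx → 1-byte sequence.
Byte 1: 0x27 = 00100111, payload 0100111 (7 bits).
Concatenate: 0100111 = 0x27 (7 bits → U+0027).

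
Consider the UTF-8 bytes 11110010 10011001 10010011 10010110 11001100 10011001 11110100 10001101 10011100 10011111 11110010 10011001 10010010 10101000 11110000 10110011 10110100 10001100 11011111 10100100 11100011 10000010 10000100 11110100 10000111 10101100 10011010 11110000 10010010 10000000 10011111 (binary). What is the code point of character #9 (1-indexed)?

U+1201F

Offset 0: leading byte 0xF2 = 11110010 → 4-byte char #1 = F2 99 93 96.
Offset 4: leading byte 0xCC = 11001100 → 2-byte char #2 = CC 99.
Offset 6: leading byte 0xF4 = 11110100 → 4-byte char #3 = F4 8D 9C 9F.
Offset 10: leading byte 0xF2 = 11110010 → 4-byte char #4 = F2 99 92 A8.
Offset 14: leading byte 0xF0 = 11110000 → 4-byte char #5 = F0 B3 B4 8C.
Offset 18: leading byte 0xDF = 11011111 → 2-byte char #6 = DF A4.
Offset 20: leading byte 0xE3 = 11100011 → 3-byte char #7 = E3 82 84.
Offset 23: leading byte 0xF4 = 11110100 → 4-byte char #8 = F4 87 AC 9A.
Offset 27: leading byte 0xF0 = 11110000 → 4-byte char #9 = F0 92 80 9F.
Leading byte 0xF0 = 11110000 matches 11110xxx → 4-byte sequence.
Byte 1: 0xF0 = 11110000, payload 000 (3 bits).
Byte 2: 0x92 = 10010010 (10xxxxxx ✓), payload 010010.
Byte 3: 0x80 = 10000000 (10xxxxxx ✓), payload 000000.
Byte 4: 0x9F = 10011111 (10xxxxxx ✓), payload 011111.
Concatenate: 000010010000000011111 = 0x1201F (21 bits → U+1201F).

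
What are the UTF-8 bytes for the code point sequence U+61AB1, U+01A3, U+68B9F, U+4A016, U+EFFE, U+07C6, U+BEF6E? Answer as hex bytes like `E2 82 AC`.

F1 A1 AA B1 C6 A3 F1 A8 AE 9F F1 8A 80 96 EE BF BE DF 86 F2 BE BD AE

U+61AB1: 4-byte form → F1 A1 AA B1.
U+01A3: 2-byte form → C6 A3.
U+68B9F: 4-byte form → F1 A8 AE 9F.
U+4A016: 4-byte form → F1 8A 80 96.
U+EFFE: 3-byte form → EE BF BE.
U+07C6: 2-byte form → DF 86.
U+BEF6E: 4-byte form → F2 BE BD AE.
Concatenated (23 bytes): F1 A1 AA B1 C6 A3 F1 A8 AE 9F F1 8A 80 96 EE BF BE DF 86 F2 BE BD AE.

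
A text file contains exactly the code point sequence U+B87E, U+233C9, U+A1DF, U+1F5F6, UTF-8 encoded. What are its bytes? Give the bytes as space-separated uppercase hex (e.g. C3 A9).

U+B87E: 3-byte form → EB A1 BE.
U+233C9: 4-byte form → F0 A3 8F 89.
U+A1DF: 3-byte form → EA 87 9F.
U+1F5F6: 4-byte form → F0 9F 97 B6.
Concatenated (14 bytes): EB A1 BE F0 A3 8F 89 EA 87 9F F0 9F 97 B6.

EB A1 BE F0 A3 8F 89 EA 87 9F F0 9F 97 B6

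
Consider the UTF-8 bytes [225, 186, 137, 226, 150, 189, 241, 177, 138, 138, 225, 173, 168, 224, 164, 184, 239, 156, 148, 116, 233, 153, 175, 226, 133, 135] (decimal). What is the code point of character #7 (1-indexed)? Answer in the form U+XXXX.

Offset 0: leading byte 0xE1 = 11100001 → 3-byte char #1 = E1 BA 89.
Offset 3: leading byte 0xE2 = 11100010 → 3-byte char #2 = E2 96 BD.
Offset 6: leading byte 0xF1 = 11110001 → 4-byte char #3 = F1 B1 8A 8A.
Offset 10: leading byte 0xE1 = 11100001 → 3-byte char #4 = E1 AD A8.
Offset 13: leading byte 0xE0 = 11100000 → 3-byte char #5 = E0 A4 B8.
Offset 16: leading byte 0xEF = 11101111 → 3-byte char #6 = EF 9C 94.
Offset 19: leading byte 0x74 = 01110100 → 1-byte char #7 = 74.
Leading byte 0x74 = 01110100 matches 0xxxxxxx → 1-byte sequence.
Byte 1: 0x74 = 01110100, payload 1110100 (7 bits).
Concatenate: 1110100 = 0x74 (7 bits → U+0074).

U+0074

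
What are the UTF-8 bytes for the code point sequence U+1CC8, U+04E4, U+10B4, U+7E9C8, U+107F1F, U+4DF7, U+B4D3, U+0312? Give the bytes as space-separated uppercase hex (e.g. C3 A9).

U+1CC8: 3-byte form → E1 B3 88.
U+04E4: 2-byte form → D3 A4.
U+10B4: 3-byte form → E1 82 B4.
U+7E9C8: 4-byte form → F1 BE A7 88.
U+107F1F: 4-byte form → F4 87 BC 9F.
U+4DF7: 3-byte form → E4 B7 B7.
U+B4D3: 3-byte form → EB 93 93.
U+0312: 2-byte form → CC 92.
Concatenated (24 bytes): E1 B3 88 D3 A4 E1 82 B4 F1 BE A7 88 F4 87 BC 9F E4 B7 B7 EB 93 93 CC 92.

E1 B3 88 D3 A4 E1 82 B4 F1 BE A7 88 F4 87 BC 9F E4 B7 B7 EB 93 93 CC 92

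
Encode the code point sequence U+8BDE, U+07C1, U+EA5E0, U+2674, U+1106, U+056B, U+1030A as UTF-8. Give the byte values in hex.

U+8BDE: 3-byte form → E8 AF 9E.
U+07C1: 2-byte form → DF 81.
U+EA5E0: 4-byte form → F3 AA 97 A0.
U+2674: 3-byte form → E2 99 B4.
U+1106: 3-byte form → E1 84 86.
U+056B: 2-byte form → D5 AB.
U+1030A: 4-byte form → F0 90 8C 8A.
Concatenated (21 bytes): E8 AF 9E DF 81 F3 AA 97 A0 E2 99 B4 E1 84 86 D5 AB F0 90 8C 8A.

E8 AF 9E DF 81 F3 AA 97 A0 E2 99 B4 E1 84 86 D5 AB F0 90 8C 8A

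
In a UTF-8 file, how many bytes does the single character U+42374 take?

4

U+42374 = 0x42374. UTF-8 uses 1 byte below 0x80, 2 below 0x800, 3 below 0x10000, 4 up to 0x10FFFF. 0x42374 is in U+10000–U+10FFFF → 4 bytes.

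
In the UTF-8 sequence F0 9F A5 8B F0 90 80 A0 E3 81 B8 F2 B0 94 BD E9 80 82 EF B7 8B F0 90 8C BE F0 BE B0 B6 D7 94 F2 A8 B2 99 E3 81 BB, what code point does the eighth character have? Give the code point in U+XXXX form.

U+3EC36

Offset 0: leading byte 0xF0 = 11110000 → 4-byte char #1 = F0 9F A5 8B.
Offset 4: leading byte 0xF0 = 11110000 → 4-byte char #2 = F0 90 80 A0.
Offset 8: leading byte 0xE3 = 11100011 → 3-byte char #3 = E3 81 B8.
Offset 11: leading byte 0xF2 = 11110010 → 4-byte char #4 = F2 B0 94 BD.
Offset 15: leading byte 0xE9 = 11101001 → 3-byte char #5 = E9 80 82.
Offset 18: leading byte 0xEF = 11101111 → 3-byte char #6 = EF B7 8B.
Offset 21: leading byte 0xF0 = 11110000 → 4-byte char #7 = F0 90 8C BE.
Offset 25: leading byte 0xF0 = 11110000 → 4-byte char #8 = F0 BE B0 B6.
Leading byte 0xF0 = 11110000 matches 11110xxx → 4-byte sequence.
Byte 1: 0xF0 = 11110000, payload 000 (3 bits).
Byte 2: 0xBE = 10111110 (10xxxxxx ✓), payload 111110.
Byte 3: 0xB0 = 10110000 (10xxxxxx ✓), payload 110000.
Byte 4: 0xB6 = 10110110 (10xxxxxx ✓), payload 110110.
Concatenate: 000111110110000110110 = 0x3EC36 (21 bits → U+3EC36).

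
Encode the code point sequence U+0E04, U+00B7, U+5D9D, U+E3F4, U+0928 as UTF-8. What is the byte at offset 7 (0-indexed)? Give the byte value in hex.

U+0E04 → 3-byte form E0 B8 84 at offsets 0–2.
U+00B7 → 2-byte form C2 B7 at offsets 3–4.
U+5D9D → 3-byte form E5 B6 9D at offsets 5–7.
Offset 7 falls in char 3's range; it's byte 3 of E5 B6 9D = 0x9D.

0x9D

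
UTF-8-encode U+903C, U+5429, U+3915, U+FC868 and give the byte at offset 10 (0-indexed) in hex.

0xBC

U+903C → 3-byte form E9 80 BC at offsets 0–2.
U+5429 → 3-byte form E5 90 A9 at offsets 3–5.
U+3915 → 3-byte form E3 A4 95 at offsets 6–8.
U+FC868 → 4-byte form F3 BC A1 A8 at offsets 9–12.
Offset 10 falls in char 4's range; it's byte 2 of F3 BC A1 A8 = 0xBC.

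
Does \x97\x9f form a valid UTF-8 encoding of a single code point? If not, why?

invalid (continuation byte with no leading byte)

Byte 0x97 = 10010111 has the form 10xxxxxx — a continuation byte — but there is no preceding leading byte.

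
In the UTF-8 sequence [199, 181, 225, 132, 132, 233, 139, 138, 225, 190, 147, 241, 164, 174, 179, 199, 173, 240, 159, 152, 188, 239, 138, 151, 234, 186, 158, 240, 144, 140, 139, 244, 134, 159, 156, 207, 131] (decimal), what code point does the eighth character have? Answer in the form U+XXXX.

U+F297

Offset 0: leading byte 0xC7 = 11000111 → 2-byte char #1 = C7 B5.
Offset 2: leading byte 0xE1 = 11100001 → 3-byte char #2 = E1 84 84.
Offset 5: leading byte 0xE9 = 11101001 → 3-byte char #3 = E9 8B 8A.
Offset 8: leading byte 0xE1 = 11100001 → 3-byte char #4 = E1 BE 93.
Offset 11: leading byte 0xF1 = 11110001 → 4-byte char #5 = F1 A4 AE B3.
Offset 15: leading byte 0xC7 = 11000111 → 2-byte char #6 = C7 AD.
Offset 17: leading byte 0xF0 = 11110000 → 4-byte char #7 = F0 9F 98 BC.
Offset 21: leading byte 0xEF = 11101111 → 3-byte char #8 = EF 8A 97.
Leading byte 0xEF = 11101111 matches 1110xxxx → 3-byte sequence.
Byte 1: 0xEF = 11101111, payload 1111 (4 bits).
Byte 2: 0x8A = 10001010 (10xxxxxx ✓), payload 001010.
Byte 3: 0x97 = 10010111 (10xxxxxx ✓), payload 010111.
Concatenate: 1111001010010111 = 0xF297 (16 bits → U+F297).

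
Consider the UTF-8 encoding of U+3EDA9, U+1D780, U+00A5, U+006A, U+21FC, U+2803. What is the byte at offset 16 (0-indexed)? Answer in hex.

U+3EDA9 → 4-byte form F0 BE B6 A9 at offsets 0–3.
U+1D780 → 4-byte form F0 9D 9E 80 at offsets 4–7.
U+00A5 → 2-byte form C2 A5 at offsets 8–9.
U+006A → 1-byte form 6A at offsets 10–10.
U+21FC → 3-byte form E2 87 BC at offsets 11–13.
U+2803 → 3-byte form E2 A0 83 at offsets 14–16.
Offset 16 falls in char 6's range; it's byte 3 of E2 A0 83 = 0x83.

0x83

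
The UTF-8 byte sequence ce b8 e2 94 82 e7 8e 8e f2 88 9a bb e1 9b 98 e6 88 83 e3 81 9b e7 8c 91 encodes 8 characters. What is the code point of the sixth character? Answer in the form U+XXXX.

Offset 0: leading byte 0xCE = 11001110 → 2-byte char #1 = CE B8.
Offset 2: leading byte 0xE2 = 11100010 → 3-byte char #2 = E2 94 82.
Offset 5: leading byte 0xE7 = 11100111 → 3-byte char #3 = E7 8E 8E.
Offset 8: leading byte 0xF2 = 11110010 → 4-byte char #4 = F2 88 9A BB.
Offset 12: leading byte 0xE1 = 11100001 → 3-byte char #5 = E1 9B 98.
Offset 15: leading byte 0xE6 = 11100110 → 3-byte char #6 = E6 88 83.
Leading byte 0xE6 = 11100110 matches 1110xxxx → 3-byte sequence.
Byte 1: 0xE6 = 11100110, payload 0110 (4 bits).
Byte 2: 0x88 = 10001000 (10xxxxxx ✓), payload 001000.
Byte 3: 0x83 = 10000011 (10xxxxxx ✓), payload 000011.
Concatenate: 0110001000000011 = 0x6203 (16 bits → U+6203).

U+6203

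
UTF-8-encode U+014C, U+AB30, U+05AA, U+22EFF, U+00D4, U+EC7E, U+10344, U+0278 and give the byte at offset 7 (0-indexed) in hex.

U+014C → 2-byte form C5 8C at offsets 0–1.
U+AB30 → 3-byte form EA AC B0 at offsets 2–4.
U+05AA → 2-byte form D6 AA at offsets 5–6.
U+22EFF → 4-byte form F0 A2 BB BF at offsets 7–10.
Offset 7 falls in char 4's range; it's byte 1 of F0 A2 BB BF = 0xF0.

0xF0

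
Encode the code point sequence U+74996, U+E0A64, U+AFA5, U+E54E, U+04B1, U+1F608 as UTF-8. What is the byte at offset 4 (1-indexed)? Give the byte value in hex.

0x96

1-indexed offset 4 is 0-indexed offset 3.
U+74996 → 4-byte form F1 B4 A6 96 at offsets 0–3.
Offset 3 falls in char 1's range; it's byte 4 of F1 B4 A6 96 = 0x96.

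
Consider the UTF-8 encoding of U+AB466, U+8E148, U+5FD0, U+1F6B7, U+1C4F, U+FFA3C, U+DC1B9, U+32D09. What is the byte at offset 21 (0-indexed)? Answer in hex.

U+AB466 → 4-byte form F2 AB 91 A6 at offsets 0–3.
U+8E148 → 4-byte form F2 8E 85 88 at offsets 4–7.
U+5FD0 → 3-byte form E5 BF 90 at offsets 8–10.
U+1F6B7 → 4-byte form F0 9F 9A B7 at offsets 11–14.
U+1C4F → 3-byte form E1 B1 8F at offsets 15–17.
U+FFA3C → 4-byte form F3 BF A8 BC at offsets 18–21.
Offset 21 falls in char 6's range; it's byte 4 of F3 BF A8 BC = 0xBC.

0xBC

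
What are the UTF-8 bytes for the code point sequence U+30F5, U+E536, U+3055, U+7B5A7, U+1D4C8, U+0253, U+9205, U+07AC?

E3 83 B5 EE 94 B6 E3 81 95 F1 BB 96 A7 F0 9D 93 88 C9 93 E9 88 85 DE AC

U+30F5: 3-byte form → E3 83 B5.
U+E536: 3-byte form → EE 94 B6.
U+3055: 3-byte form → E3 81 95.
U+7B5A7: 4-byte form → F1 BB 96 A7.
U+1D4C8: 4-byte form → F0 9D 93 88.
U+0253: 2-byte form → C9 93.
U+9205: 3-byte form → E9 88 85.
U+07AC: 2-byte form → DE AC.
Concatenated (24 bytes): E3 83 B5 EE 94 B6 E3 81 95 F1 BB 96 A7 F0 9D 93 88 C9 93 E9 88 85 DE AC.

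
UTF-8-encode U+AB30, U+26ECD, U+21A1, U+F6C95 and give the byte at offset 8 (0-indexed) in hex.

U+AB30 → 3-byte form EA AC B0 at offsets 0–2.
U+26ECD → 4-byte form F0 A6 BB 8D at offsets 3–6.
U+21A1 → 3-byte form E2 86 A1 at offsets 7–9.
Offset 8 falls in char 3's range; it's byte 2 of E2 86 A1 = 0x86.

0x86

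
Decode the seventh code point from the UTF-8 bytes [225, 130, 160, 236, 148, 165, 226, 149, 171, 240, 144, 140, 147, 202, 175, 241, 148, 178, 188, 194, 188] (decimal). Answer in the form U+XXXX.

Offset 0: leading byte 0xE1 = 11100001 → 3-byte char #1 = E1 82 A0.
Offset 3: leading byte 0xEC = 11101100 → 3-byte char #2 = EC 94 A5.
Offset 6: leading byte 0xE2 = 11100010 → 3-byte char #3 = E2 95 AB.
Offset 9: leading byte 0xF0 = 11110000 → 4-byte char #4 = F0 90 8C 93.
Offset 13: leading byte 0xCA = 11001010 → 2-byte char #5 = CA AF.
Offset 15: leading byte 0xF1 = 11110001 → 4-byte char #6 = F1 94 B2 BC.
Offset 19: leading byte 0xC2 = 11000010 → 2-byte char #7 = C2 BC.
Leading byte 0xC2 = 11000010 matches 110xxxxx → 2-byte sequence.
Byte 1: 0xC2 = 11000010, payload 00010 (5 bits).
Byte 2: 0xBC = 10111100 (10xxxxxx ✓), payload 111100.
Concatenate: 00010111100 = 0xBC (11 bits → U+00BC).

U+00BC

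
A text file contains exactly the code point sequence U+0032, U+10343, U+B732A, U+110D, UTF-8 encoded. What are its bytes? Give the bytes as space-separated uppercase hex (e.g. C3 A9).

32 F0 90 8D 83 F2 B7 8C AA E1 84 8D

U+0032: 1-byte form → 32.
U+10343: 4-byte form → F0 90 8D 83.
U+B732A: 4-byte form → F2 B7 8C AA.
U+110D: 3-byte form → E1 84 8D.
Concatenated (12 bytes): 32 F0 90 8D 83 F2 B7 8C AA E1 84 8D.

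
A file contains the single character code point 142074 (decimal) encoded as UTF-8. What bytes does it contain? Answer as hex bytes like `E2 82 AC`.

U+22AFA = 0x22AFA = 142074 decimal. In range U+10000–U+10FFFF → 4-byte form: 11110xxx 10xxxxxx 10xxxxxx 10xxxxxx.
Binary (21 bits): 000100010101011111010.
Split 3+6+6+6: 000 | 100010 | 101011 | 111010.
Byte 1: 11110000 = 0xF0.
Byte 2: 10100010 = 0xA2.
Byte 3: 10101011 = 0xAB.
Byte 4: 10111010 = 0xBA.

F0 A2 AB BA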